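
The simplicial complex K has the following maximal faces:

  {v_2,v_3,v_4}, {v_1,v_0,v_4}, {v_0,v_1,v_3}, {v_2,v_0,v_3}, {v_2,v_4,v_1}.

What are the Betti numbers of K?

b_0 = 1, b_1 = 1, b_2 = 0.

K has 5 vertices, 10 edges, 5 triangles.
rank ∂_0 = 0, rank ∂_1 = 4 ⇒ b_0 = 5 − 0 − 4 = 1; all invariant factors of ∂_1 are 1 so no torsion. So H_0 ≅ Z.
rank ∂_1 = 4, rank ∂_2 = 5 ⇒ b_1 = 10 − 4 − 5 = 1; all invariant factors of ∂_2 are 1 so no torsion. So H_1 ≅ Z.
rank ∂_2 = 5, rank ∂_3 = 0 ⇒ b_2 = 5 − 5 − 0 = 0. So H_2 ≅ 0.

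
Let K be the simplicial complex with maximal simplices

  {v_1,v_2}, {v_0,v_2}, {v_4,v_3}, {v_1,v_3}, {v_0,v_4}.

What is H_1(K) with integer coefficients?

Fix the vertex order v_0 < v_1 < v_2 < v_3 < v_4 and write every simplex with vertices in increasing order. Then dim K = 1 and the simplices of K are:

  0-simplices (5): [v_0], [v_1], [v_2], [v_3], [v_4]
  1-simplices (5): [v_0,v_2], [v_0,v_4], [v_1,v_2], [v_1,v_3], [v_3,v_4]

Hence C_0 ≅ Z^5, C_1 ≅ Z^5.

Boundary ∂_1: C_1 → C_0 sends each edge [p,q] (with p < q) to q − p. For instance
  ∂[v_0,v_2] = [v_2] − [v_0].
This gives a 5×5 integer matrix of rank 4; reducing to Smith normal form yields diagonal entries (1,1,1,1).

Reading off H_k = ker ∂_k / im ∂_{k+1}:

  H_1: rank ker ∂_1 − rank ∂_2 = (5 − 4) − 0 = 1, and there is no ∂_2, so H_1 = Z.

H_1 ≅ Z.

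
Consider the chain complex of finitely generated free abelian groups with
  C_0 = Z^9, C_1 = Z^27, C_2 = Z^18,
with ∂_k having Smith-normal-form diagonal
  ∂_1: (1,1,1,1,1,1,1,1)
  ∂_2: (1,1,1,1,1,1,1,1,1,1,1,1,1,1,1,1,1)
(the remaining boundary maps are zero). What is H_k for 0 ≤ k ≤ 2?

H_0 = Z,  H_1 = Z^2,  H_2 = Z.

H_0: b_0 = 9 − 0 − 8 = 1; torsion from ∂_1 factors > 1: none. So H_0 = Z.
H_1: b_1 = 27 − 8 − 17 = 2; torsion from ∂_2 factors > 1: none. So H_1 = Z^2.
H_2: b_2 = 18 − 17 − 0 = 1; torsion from ∂_3 factors > 1: none. So H_2 = Z.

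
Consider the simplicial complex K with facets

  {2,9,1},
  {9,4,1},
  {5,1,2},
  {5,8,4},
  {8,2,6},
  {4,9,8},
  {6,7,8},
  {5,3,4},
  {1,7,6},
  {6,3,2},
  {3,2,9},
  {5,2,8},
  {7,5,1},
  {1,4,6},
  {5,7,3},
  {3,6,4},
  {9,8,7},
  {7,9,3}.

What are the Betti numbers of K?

We work with the vertex ordering 1 < 2 < 3 < 4 < 5 < 6 < 7 < 8 < 9. The simplices of K, each written with vertices in increasing order, are:

  0-simplices (9): [1], [2], [3], [4], [5], [6], [7], [8], [9]
  1-simplices (27): (27 of them)
  2-simplices (18): [1,2,5], [1,2,9], [1,4,6], [1,4,9], [1,5,7], [1,6,7], [2,3,6], [2,3,9], [2,5,8], [2,6,8], [3,4,5], [3,4,6], [3,5,7], [3,7,9], [4,5,8], [4,8,9], [6,7,8], [7,8,9]

so the chain groups are C_0 ≅ Z^9, C_1 ≅ Z^27, C_2 ≅ Z^18.

∂_1: C_1 → C_0 is given by ∂[p,q] = [q] − [p].
The resulting 9×27 matrix has rank 8, and its Smith normal form has invariant factors (1,1,1,1,1,1,1,1).

Boundary ∂_2: C_2 → C_1 maps a triangle to the signed sum of its edges. For instance
  ∂[4,8,9] = [8,9] − [4,9] + [4,8],
  ∂[2,5,8] = [5,8] − [2,8] + [2,5].
As a 27×18 matrix over Z this has rank 17, with invariant factors (1,1,1,1,1,1,1,1,1,1,1,1,1,1,1,1,1).

Reading off H_k = ker ∂_k / im ∂_{k+1}:

  H_0: rank C_0 − rank ∂_1 = 9 − 8 = 1, and the invariant factors of ∂_1 are all 1, so H_0 ≅ Z.
  H_1: rank ker ∂_1 − rank ∂_2 = (27 − 8) − 17 = 2, and the invariant factors of ∂_2 are all 1, so H_1 ≅ Z^2.
  H_2: rank ker ∂_2 − rank ∂_3 = (18 − 17) − 0 = 1, and there is no ∂_3, so H_2 ≅ Z.

Hence the Betti numbers are b_0 = 1, b_1 = 2, b_2 = 1.

b_0 = 1, b_1 = 2, b_2 = 1.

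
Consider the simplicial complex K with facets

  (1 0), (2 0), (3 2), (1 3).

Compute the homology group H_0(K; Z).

Take the total order 0 < 1 < 2 < 3 on the vertex set. Then K (dimension 1) consists of the simplices:

  0-simplices (4): [0], [1], [2], [3]
  1-simplices (4): [0,1], [0,2], [1,3], [2,3]

so the chain groups are C_0 ≅ Z^4, C_1 ≅ Z^4.

∂_1: C_1 → C_0 sends each edge [p,q] (with p < q) to q − p. For instance
  ∂[2,3] = [3] − [2].
The 4×4 boundary matrix has rank 3 and Smith normal form diag(1,1,1).

From H_k ≅ ker(∂_k) / im(∂_{k+1}) we obtain:

  H_0: rank C_0 − rank ∂_1 = 4 − 3 = 1, and the invariant factors of ∂_1 are all 1, so H_0 ≅ Z.

H_0 = Z.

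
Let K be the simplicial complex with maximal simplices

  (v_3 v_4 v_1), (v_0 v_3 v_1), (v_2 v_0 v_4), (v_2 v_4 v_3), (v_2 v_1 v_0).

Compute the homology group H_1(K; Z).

K has 5 vertices, 10 edges, 5 triangles.
rank ∂_1 = 4, rank ∂_2 = 5 ⇒ b_1 = 10 − 4 − 5 = 1; all invariant factors of ∂_2 are 1 so no torsion. So H_1 = Z.

H_1 = Z.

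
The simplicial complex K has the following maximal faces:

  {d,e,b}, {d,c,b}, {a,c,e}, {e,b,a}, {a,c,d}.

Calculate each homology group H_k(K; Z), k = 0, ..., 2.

H_0 = Z,  H_1 = Z,  H_2 = 0.

Order the vertices as a < b < c < d < e. Listing each simplex with vertices in this order, K has dimension 2 with simplices:

  0-simplices (5): a, b, c, d, e
  1-simplices (10): ab, ac, ad, ae, bc, bd, be, cd, ce, de
  2-simplices (5): abe, acd, ace, bcd, bde

Hence C_0 ≅ Z^5, C_1 ≅ Z^10, C_2 ≅ Z^5.

Boundary ∂_1: C_1 → C_0 maps an edge to its endpoints' difference, ∂[p,q] = q − p. For instance
  ∂ae = e − a.
The resulting 5×10 matrix has rank 4, and its Smith normal form has invariant factors (1,1,1,1).

The boundary map ∂_2: C_2 → C_1 maps a triangle to the signed sum of its edges. For instance
  ∂bcd = cd − bd + bc,
  ∂abe = be − ae + ab.
This gives a 10×5 integer matrix of rank 5; reducing to Smith normal form yields diagonal entries (1,1,1,1,1).

From H_k ≅ ker(∂_k) / im(∂_{k+1}) we obtain:

  H_0: rank C_0 − rank ∂_1 = 5 − 4 = 1, and the invariant factors of ∂_1 are all 1, so H_0 ≅ Z.
  H_1: rank ker ∂_1 − rank ∂_2 = (10 − 4) − 5 = 1, and the invariant factors of ∂_2 are all 1, so H_1 ≅ Z.
  H_2: rank ker ∂_2 − rank ∂_3 = (5 − 5) − 0 = 0, and there is no ∂_3, so H_2 ≅ 0.

As a check, the Euler characteristic is 5 − 10 + 5 = 0, which agrees with 1 − 1 + 0 = 0.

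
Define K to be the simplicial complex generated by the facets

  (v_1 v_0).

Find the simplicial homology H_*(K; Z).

H_0 = Z,  H_1 = 0.

Order the vertices as v_0 < v_1. Listing each simplex with vertices in this order, K has dimension 1 with simplices:

  0-simplices (2): [v_0], [v_1]
  1-simplices (1): [v_0,v_1]

giving chain groups C_0 ≅ Z^2, C_1 ≅ Z^1.

The boundary map ∂_1: C_1 → C_0 is given by ∂[p,q] = [q] − [p].
The resulting 2×1 matrix has rank 1, and its Smith normal form has invariant factors (1).

From H_k ≅ ker(∂_k) / im(∂_{k+1}) we obtain:

  H_0: rank C_0 − rank ∂_1 = 2 − 1 = 1, and the invariant factors of ∂_1 are all 1, so H_0 ≅ Z.
  H_1: rank ker ∂_1 − rank ∂_2 = (1 − 1) − 0 = 0, and there is no ∂_2, so H_1 ≅ 0.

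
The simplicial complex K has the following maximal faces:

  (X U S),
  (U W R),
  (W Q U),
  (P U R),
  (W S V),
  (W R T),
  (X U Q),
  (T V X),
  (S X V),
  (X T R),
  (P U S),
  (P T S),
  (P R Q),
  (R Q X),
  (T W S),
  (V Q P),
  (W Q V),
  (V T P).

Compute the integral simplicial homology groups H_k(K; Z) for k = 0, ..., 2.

Fix the vertex order P < Q < R < S < T < U < V < W < X and write every simplex with vertices in increasing order. Then dim K = 2 and the simplices of K are:

  0-simplices (9): P, Q, R, S, T, U, V, W, X
  1-simplices (27): PQ, PR, PS, PT, PU, PV, QR, QU, QV, QW, QX, RT, RU, RW, RX, ST, SU, SV, SW, SX, TV, TW, TX, UW, UX, VW, VX
  2-simplices (18): PQR, PQV, PRU, PST, PSU, PTV, QRX, QUW, QUX, QVW, RTW, RTX, RUW, STW, SUX, SVW, SVX, TVX

so the chain groups are C_0 ≅ Z^9, C_1 ≅ Z^27, C_2 ≅ Z^18.

∂_1: C_1 → C_0 maps an edge to its endpoints' difference, ∂[p,q] = q − p. For instance
  ∂PS = S − P.
The resulting 9×27 matrix has rank 8, and its Smith normal form has invariant factors (1,1,1,1,1,1,1,1).

Boundary ∂_2: C_2 → C_1 sends each 2-simplex [p,q,r] to [q,r] − [p,r] + [p,q]. For instance
  ∂QVW = VW − QW + QV,
  ∂PSU = SU − PU + PS.
The 27×18 boundary matrix has rank 18 and Smith normal form diag(1,1,1,1,1,1,1,1,1,1,1,1,1,1,1,1,1,2).

Now H_k = ker ∂_k / im ∂_{k+1}, so:

  H_0: rank C_0 − rank ∂_1 = 9 − 8 = 1, and the invariant factors of ∂_1 are all 1, so H_0 = Z.
  H_1: rank ker ∂_1 − rank ∂_2 = (27 − 8) − 18 = 1, and ∂_2 has invariant factor 2 > 1, so H_1 = Z ⊕ Z/2Z.
  H_2: rank ker ∂_2 − rank ∂_3 = (18 − 18) − 0 = 0, and there is no ∂_3, so H_2 = 0.

As a check, the Euler characteristic is 9 − 27 + 18 = 0, which agrees with 1 − 1 + 0 = 0.
(K is a triangulation of the Klein bottle.)

H_0 ≅ Z,  H_1 ≅ Z ⊕ Z/2Z,  H_2 = 0.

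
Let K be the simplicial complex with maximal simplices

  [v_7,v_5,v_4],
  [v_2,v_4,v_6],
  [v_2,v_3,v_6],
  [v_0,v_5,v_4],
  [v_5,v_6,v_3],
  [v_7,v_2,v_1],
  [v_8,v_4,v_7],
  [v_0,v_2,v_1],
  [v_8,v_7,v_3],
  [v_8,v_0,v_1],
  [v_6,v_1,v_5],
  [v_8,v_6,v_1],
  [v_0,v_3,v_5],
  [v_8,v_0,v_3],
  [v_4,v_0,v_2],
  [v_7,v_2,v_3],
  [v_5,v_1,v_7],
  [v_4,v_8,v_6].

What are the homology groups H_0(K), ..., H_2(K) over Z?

Fix the vertex order v_0 < v_1 < v_2 < v_3 < v_4 < v_5 < v_6 < v_7 < v_8 and write every simplex with vertices in increasing order. Then dim K = 2 and the simplices of K are:

  0-simplices (9): [v_0], [v_1], [v_2], [v_3], [v_4], [v_5], [v_6], [v_7], [v_8]
  1-simplices (27): (27 of them)
  2-simplices (18): (18 of them)

giving chain groups C_0 ≅ Z^9, C_1 ≅ Z^27, C_2 ≅ Z^18.

Boundary ∂_1: C_1 → C_0 maps an edge to its endpoints' difference, ∂[p,q] = q − p. For instance
  ∂[v_3,v_5] = [v_5] − [v_3].
This gives a 9×27 integer matrix of rank 8; reducing to Smith normal form yields diagonal entries (1,1,1,1,1,1,1,1).

∂_2: C_2 → C_1 maps a triangle to the signed sum of its edges. For instance
  ∂[v_2,v_4,v_6] = [v_4,v_6] − [v_2,v_6] + [v_2,v_4],
  ∂[v_0,v_1,v_8] = [v_1,v_8] − [v_0,v_8] + [v_0,v_1].
The resulting 27×18 matrix has rank 17, and its Smith normal form has invariant factors (1,1,1,1,1,1,1,1,1,1,1,1,1,1,1,1,1).

Computing H_k = (kernel of ∂_k) / (image of ∂_{k+1}):

  H_0: rank C_0 − rank ∂_1 = 9 − 8 = 1, and the invariant factors of ∂_1 are all 1, so H_0 ≅ Z.
  H_1: rank ker ∂_1 − rank ∂_2 = (27 − 8) − 17 = 2, and the invariant factors of ∂_2 are all 1, so H_1 ≅ Z^2.
  H_2: rank ker ∂_2 − rank ∂_3 = (18 − 17) − 0 = 1, and there is no ∂_3, so H_2 ≅ Z.

H_0 ≅ Z,  H_1 ≅ Z^2,  H_2 ≅ Z.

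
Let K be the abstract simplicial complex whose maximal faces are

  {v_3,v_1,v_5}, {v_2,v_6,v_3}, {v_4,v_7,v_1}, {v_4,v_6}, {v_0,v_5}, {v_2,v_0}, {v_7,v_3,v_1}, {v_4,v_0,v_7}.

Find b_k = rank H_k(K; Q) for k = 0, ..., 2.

b_0 = 1, b_1 = 3, b_2 = 0.

Take the total order v_0 < v_1 < v_2 < v_3 < v_4 < v_5 < v_6 < v_7 on the vertex set. Then K (dimension 2) consists of the simplices:

  0-simplices (8): [v_0], [v_1], [v_2], [v_3], [v_4], [v_5], [v_6], [v_7]
  1-simplices (15): (15 of them)
  2-simplices (5): [v_0,v_4,v_7], [v_1,v_3,v_5], [v_1,v_3,v_7], [v_1,v_4,v_7], [v_2,v_3,v_6]

giving chain groups C_0 ≅ Z^8, C_1 ≅ Z^15, C_2 ≅ Z^5.

Boundary ∂_1: C_1 → C_0 maps an edge to its endpoints' difference, ∂[p,q] = q − p.
The resulting 8×15 matrix has rank 7, and its Smith normal form has invariant factors (1,1,1,1,1,1,1).

Boundary ∂_2: C_2 → C_1 sends each 2-simplex [p,q,r] to [q,r] − [p,r] + [p,q]. For instance
  ∂[v_2,v_3,v_6] = [v_3,v_6] − [v_2,v_6] + [v_2,v_3],
  ∂[v_0,v_4,v_7] = [v_4,v_7] − [v_0,v_7] + [v_0,v_4].
The resulting 15×5 matrix has rank 5, and its Smith normal form has invariant factors (1,1,1,1,1).

Computing H_k = (kernel of ∂_k) / (image of ∂_{k+1}):

  H_0: rank C_0 − rank ∂_1 = 8 − 7 = 1, and the invariant factors of ∂_1 are all 1, so H_0 = Z.
  H_1: rank ker ∂_1 − rank ∂_2 = (15 − 7) − 5 = 3, and the invariant factors of ∂_2 are all 1, so H_1 = Z^3.
  H_2: rank ker ∂_2 − rank ∂_3 = (5 − 5) − 0 = 0, and there is no ∂_3, so H_2 = 0.

As a check, the Euler characteristic is 8 − 15 + 5 = -2, which agrees with 1 − 3 + 0 = -2.

Hence the Betti numbers are b_0 = 1, b_1 = 3, b_2 = 0.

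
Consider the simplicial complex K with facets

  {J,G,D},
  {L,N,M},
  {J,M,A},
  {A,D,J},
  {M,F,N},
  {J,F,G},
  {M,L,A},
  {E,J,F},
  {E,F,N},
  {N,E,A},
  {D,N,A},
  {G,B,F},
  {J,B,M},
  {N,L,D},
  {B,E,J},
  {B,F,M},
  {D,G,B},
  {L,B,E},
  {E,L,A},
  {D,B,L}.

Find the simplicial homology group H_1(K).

H_1 ≅ Z ⊕ Z/2.

Fix the vertex order A < B < D < E < F < G < J < L < M < N and write every simplex with vertices in increasing order. Then dim K = 2 and the simplices of K are:

  0-simplices (10): A, B, D, E, F, G, J, L, M, N
  1-simplices (30): AD, AE, AJ, AL, AM, AN, BD, BE, BF, BG, BJ, BL, BM, DG, DJ, DL, DN, EF, EJ, EL, EN, FG, FJ, FM, FN, GJ, JM, LM, LN, MN
  2-simplices (20): ADJ, ADN, AEL, AEN, AJM, ALM, BDG, BDL, BEJ, BEL, BFG, BFM, BJM, DGJ, DLN, EFJ, EFN, FGJ, FMN, LMN

so the chain groups are C_0 ≅ Z^10, C_1 ≅ Z^30, C_2 ≅ Z^20.

Boundary ∂_1: C_1 → C_0 maps an edge to its endpoints' difference, ∂[p,q] = q − p. For instance
  ∂DJ = J − D.
This gives a 10×30 integer matrix of rank 9; reducing to Smith normal form yields diagonal entries (1,1,1,1,1,1,1,1,1).

∂_2: C_2 → C_1 sends each 2-simplex [p,q,r] to [q,r] − [p,r] + [p,q]. For instance
  ∂EFN = FN − EN + EF,
  ∂FMN = MN − FN + FM.
This gives a 30×20 integer matrix of rank 20; reducing to Smith normal form yields diagonal entries (1,1,1,1,1,1,1,1,1,1,1,1,1,1,1,1,1,1,1,2).

Computing H_k = (kernel of ∂_k) / (image of ∂_{k+1}):

  H_1: rank ker ∂_1 − rank ∂_2 = (30 − 9) − 20 = 1, and ∂_2 has invariant factor 2 > 1, so H_1 ≅ Z ⊕ Z/2.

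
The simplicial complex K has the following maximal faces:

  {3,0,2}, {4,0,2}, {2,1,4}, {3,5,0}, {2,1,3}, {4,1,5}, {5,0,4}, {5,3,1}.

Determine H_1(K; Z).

Fix the vertex order 0 < 1 < 2 < 3 < 4 < 5 and write every simplex with vertices in increasing order. Then dim K = 2 and the simplices of K are:

  0-simplices (6): [0], [1], [2], [3], [4], [5]
  1-simplices (12): [0,2], [0,3], [0,4], [0,5], [1,2], [1,3], [1,4], [1,5], [2,3], [2,4], [3,5], [4,5]
  2-simplices (8): [0,2,3], [0,2,4], [0,3,5], [0,4,5], [1,2,3], [1,2,4], [1,3,5], [1,4,5]

Hence C_0 ≅ Z^6, C_1 ≅ Z^12, C_2 ≅ Z^8.

The boundary map ∂_1: C_1 → C_0 sends each edge [p,q] (with p < q) to q − p.
As a 6×12 matrix over Z this has rank 5, with invariant factors (1,1,1,1,1).

The boundary map ∂_2: C_2 → C_1 sends each 2-simplex [p,q,r] to [q,r] − [p,r] + [p,q]. For instance
  ∂[1,2,3] = [2,3] − [1,3] + [1,2],
  ∂[1,4,5] = [4,5] − [1,5] + [1,4].
The 12×8 boundary matrix has rank 7 and Smith normal form diag(1,1,1,1,1,1,1).

Reading off H_k = ker ∂_k / im ∂_{k+1}:

  H_1: rank ker ∂_1 − rank ∂_2 = (12 − 5) − 7 = 0, and the invariant factors of ∂_2 are all 1, so H_1 = 0.

H_1 = 0.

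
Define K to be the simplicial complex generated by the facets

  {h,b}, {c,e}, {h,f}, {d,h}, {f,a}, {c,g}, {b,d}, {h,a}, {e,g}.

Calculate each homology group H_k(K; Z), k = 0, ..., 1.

K has 8 vertices, 9 edges.
rank ∂_0 = 0, rank ∂_1 = 6 ⇒ b_0 = 8 − 0 − 6 = 2; all invariant factors of ∂_1 are 1 so no torsion. So H_0 ≅ Z^2.
rank ∂_1 = 6, rank ∂_2 = 0 ⇒ b_1 = 9 − 6 − 0 = 3. So H_1 ≅ Z^3.

H_0 = Z^2,  H_1 = Z^3.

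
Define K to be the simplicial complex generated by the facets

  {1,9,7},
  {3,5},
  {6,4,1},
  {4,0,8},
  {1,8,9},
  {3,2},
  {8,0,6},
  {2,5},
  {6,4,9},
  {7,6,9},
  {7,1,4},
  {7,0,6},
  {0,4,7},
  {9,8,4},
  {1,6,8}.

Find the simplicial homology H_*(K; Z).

We work with the vertex ordering 0 < 1 < 2 < 3 < 4 < 5 < 6 < 7 < 8 < 9. The simplices of K, each written with vertices in increasing order, are:

  0-simplices (10): [0], [1], [2], [3], [4], [5], [6], [7], [8], [9]
  1-simplices (21): [0,4], [0,6], [0,7], [0,8], [1,4], [1,6], [1,7], [1,8], [1,9], [2,3], [2,5], [3,5], [4,6], [4,7], [4,8], [4,9], [6,7], [6,8], [6,9], [7,9], [8,9]
  2-simplices (12): [0,4,7], [0,4,8], [0,6,7], [0,6,8], [1,4,6], [1,4,7], [1,6,8], [1,7,9], [1,8,9], [4,6,9], [4,8,9], [6,7,9]

Hence C_0 ≅ Z^10, C_1 ≅ Z^21, C_2 ≅ Z^12.

The boundary map ∂_1: C_1 → C_0 maps an edge to its endpoints' difference, ∂[p,q] = q − p. For instance
  ∂[6,8] = [8] − [6].
The 10×21 boundary matrix has rank 8 and Smith normal form diag(1,1,1,1,1,1,1,1).

The boundary map ∂_2: C_2 → C_1 sends each 2-simplex [p,q,r] to [q,r] − [p,r] + [p,q]. For instance
  ∂[0,4,7] = [4,7] − [0,7] + [0,4],
  ∂[4,6,9] = [6,9] − [4,9] + [4,6].
The resulting 21×12 matrix has rank 12, and its Smith normal form has invariant factors (1,1,1,1,1,1,1,1,1,1,1,2).

Now H_k = ker ∂_k / im ∂_{k+1}, so:

  H_0: rank C_0 − rank ∂_1 = 10 − 8 = 2, and the invariant factors of ∂_1 are all 1, so H_0 ≅ Z^2.
  H_1: rank ker ∂_1 − rank ∂_2 = (21 − 8) − 12 = 1, and ∂_2 has invariant factor 2 > 1, so H_1 ≅ Z ⊕ Z/2.
  H_2: rank ker ∂_2 − rank ∂_3 = (12 − 12) − 0 = 0, and there is no ∂_3, so H_2 ≅ 0.

(K is a triangulation of the disjoint union of the circle S^1 and the real projective plane RP^2.)

H_0 = Z^2,  H_1 = Z ⊕ Z/2,  H_2 = 0.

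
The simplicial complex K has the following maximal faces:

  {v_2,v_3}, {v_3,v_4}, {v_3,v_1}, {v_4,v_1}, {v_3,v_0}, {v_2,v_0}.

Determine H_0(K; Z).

H_0 = Z.

Fix the vertex order v_0 < v_1 < v_2 < v_3 < v_4 and write every simplex with vertices in increasing order. Then dim K = 1 and the simplices of K are:

  0-simplices (5): [v_0], [v_1], [v_2], [v_3], [v_4]
  1-simplices (6): [v_0,v_2], [v_0,v_3], [v_1,v_3], [v_1,v_4], [v_2,v_3], [v_3,v_4]

so the chain groups are C_0 ≅ Z^5, C_1 ≅ Z^6.

Boundary ∂_1: C_1 → C_0 is given by ∂[p,q] = [q] − [p]. For instance
  ∂[v_1,v_4] = [v_4] − [v_1].
This gives a 5×6 integer matrix of rank 4; reducing to Smith normal form yields diagonal entries (1,1,1,1).

From H_k ≅ ker(∂_k) / im(∂_{k+1}) we obtain:

  H_0: rank C_0 − rank ∂_1 = 5 − 4 = 1, and the invariant factors of ∂_1 are all 1, so H_0 ≅ Z.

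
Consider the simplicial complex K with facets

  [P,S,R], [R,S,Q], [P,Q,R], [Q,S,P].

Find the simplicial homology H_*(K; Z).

Take the total order P < Q < R < S on the vertex set. Then K (dimension 2) consists of the simplices:

  0-simplices (4): P, Q, R, S
  1-simplices (6): PQ, PR, PS, QR, QS, RS
  2-simplices (4): PQR, PQS, PRS, QRS

giving chain groups C_0 ≅ Z^4, C_1 ≅ Z^6, C_2 ≅ Z^4.

Boundary ∂_1: C_1 → C_0 sends each edge [p,q] (with p < q) to q − p.
As a 4×6 matrix over Z this has rank 3, with invariant factors (1,1,1).

∂_2: C_2 → C_1 acts by ∂[p,q,r] = [q,r] − [p,r] + [p,q]. For instance
  ∂PQS = QS − PS + PQ,
  ∂QRS = RS − QS + QR.
The 6×4 boundary matrix has rank 3 and Smith normal form diag(1,1,1).

Reading off H_k = ker ∂_k / im ∂_{k+1}:

  H_0: rank C_0 − rank ∂_1 = 4 − 3 = 1, and the invariant factors of ∂_1 are all 1, so H_0 ≅ Z.
  H_1: rank ker ∂_1 − rank ∂_2 = (6 − 3) − 3 = 0, and the invariant factors of ∂_2 are all 1, so H_1 ≅ 0.
  H_2: rank ker ∂_2 − rank ∂_3 = (4 − 3) − 0 = 1, and there is no ∂_3, so H_2 ≅ Z.

As a check, the Euler characteristic is 4 − 6 + 4 = 2, which agrees with 1 − 0 + 1 = 2.

H_0 ≅ Z,  H_1 = 0,  H_2 ≅ Z.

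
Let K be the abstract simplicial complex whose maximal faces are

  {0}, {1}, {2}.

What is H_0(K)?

We work with the vertex ordering 0 < 1 < 2. The simplices of K, each written with vertices in increasing order, are:

  0-simplices (3): [0], [1], [2]

giving chain groups C_0 ≅ Z^3.

Computing H_k = (kernel of ∂_k) / (image of ∂_{k+1}):

  H_0: rank C_0 − rank ∂_1 = 3 − 0 = 3, and there is no ∂_1, so H_0 = Z^3.

(K is a triangulation of a set of 3 points.)

H_0 ≅ Z^3.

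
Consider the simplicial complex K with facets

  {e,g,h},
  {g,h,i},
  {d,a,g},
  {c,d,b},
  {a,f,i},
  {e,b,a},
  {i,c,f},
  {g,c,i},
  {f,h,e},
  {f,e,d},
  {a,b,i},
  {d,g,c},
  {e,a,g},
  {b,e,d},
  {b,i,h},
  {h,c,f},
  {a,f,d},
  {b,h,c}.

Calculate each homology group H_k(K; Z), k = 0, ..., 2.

H_0 = Z,  H_1 = Z ⊕ Z/2Z,  H_2 = 0.

Order the vertices as a < b < c < d < e < f < g < h < i. Listing each simplex with vertices in this order, K has dimension 2 with simplices:

  0-simplices (9): a, b, c, d, e, f, g, h, i
  1-simplices (27): ab, ad, ae, af, ag, ai, bc, bd, be, bh, bi, cd, cf, cg, ch, ci, de, df, dg, ef, eg, eh, fh, fi, gh, gi, hi
  2-simplices (18): abe, abi, adf, adg, aeg, afi, bcd, bch, bde, bhi, cdg, cfh, cfi, cgi, def, efh, egh, ghi

so the chain groups are C_0 ≅ Z^9, C_1 ≅ Z^27, C_2 ≅ Z^18.

Boundary ∂_1: C_1 → C_0 is given by ∂[p,q] = [q] − [p].
The resulting 9×27 matrix has rank 8, and its Smith normal form has invariant factors (1,1,1,1,1,1,1,1).

∂_2: C_2 → C_1 maps a triangle to the signed sum of its edges. For instance
  ∂abi = bi − ai + ab,
  ∂cfh = fh − ch + cf.
As a 27×18 matrix over Z this has rank 18, with invariant factors (1,1,1,1,1,1,1,1,1,1,1,1,1,1,1,1,1,2).

Now H_k = ker ∂_k / im ∂_{k+1}, so:

  H_0: rank C_0 − rank ∂_1 = 9 − 8 = 1, and the invariant factors of ∂_1 are all 1, so H_0 ≅ Z.
  H_1: rank ker ∂_1 − rank ∂_2 = (27 − 8) − 18 = 1, and ∂_2 has invariant factor 2 > 1, so H_1 ≅ Z ⊕ Z/2Z.
  H_2: rank ker ∂_2 − rank ∂_3 = (18 − 18) − 0 = 0, and there is no ∂_3, so H_2 ≅ 0.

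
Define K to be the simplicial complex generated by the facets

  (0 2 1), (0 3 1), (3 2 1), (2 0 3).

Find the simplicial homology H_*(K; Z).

H_0 ≅ Z,  H_1 = 0,  H_2 ≅ Z.

K has 4 vertices, 6 edges, 4 triangles.
rank ∂_0 = 0, rank ∂_1 = 3 ⇒ b_0 = 4 − 0 − 3 = 1; all invariant factors of ∂_1 are 1 so no torsion. So H_0 ≅ Z.
rank ∂_1 = 3, rank ∂_2 = 3 ⇒ b_1 = 6 − 3 − 3 = 0; all invariant factors of ∂_2 are 1 so no torsion. So H_1 ≅ 0.
rank ∂_2 = 3, rank ∂_3 = 0 ⇒ b_2 = 4 − 3 − 0 = 1. So H_2 ≅ Z.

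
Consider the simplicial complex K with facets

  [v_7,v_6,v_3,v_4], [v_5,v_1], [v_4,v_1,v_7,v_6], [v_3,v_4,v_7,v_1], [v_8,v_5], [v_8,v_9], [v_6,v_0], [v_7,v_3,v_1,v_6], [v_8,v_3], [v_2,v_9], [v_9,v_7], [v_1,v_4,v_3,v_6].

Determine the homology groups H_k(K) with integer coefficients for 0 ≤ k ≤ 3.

Take the total order v_0 < v_1 < v_2 < v_3 < v_4 < v_5 < v_6 < v_7 < v_8 < v_9 on the vertex set. Then K (dimension 3) consists of the simplices:

  0-simplices (10): [v_0], [v_1], [v_2], [v_3], [v_4], [v_5], [v_6], [v_7], [v_8], [v_9]
  1-simplices (17): (17 of them)
  2-simplices (10): [v_1,v_3,v_4], [v_1,v_3,v_6], [v_1,v_3,v_7], [v_1,v_4,v_6], [v_1,v_4,v_7], [v_1,v_6,v_7], [v_3,v_4,v_6], [v_3,v_4,v_7], [v_3,v_6,v_7], [v_4,v_6,v_7]
  3-simplices (5): [v_1,v_3,v_4,v_6], [v_1,v_3,v_4,v_7], [v_1,v_3,v_6,v_7], [v_1,v_4,v_6,v_7], [v_3,v_4,v_6,v_7]

Hence C_0 ≅ Z^10, C_1 ≅ Z^17, C_2 ≅ Z^10, C_3 ≅ Z^5.

The boundary map ∂_1: C_1 → C_0 is given by ∂[p,q] = [q] − [p].
This gives a 10×17 integer matrix of rank 9; reducing to Smith normal form yields diagonal entries (1,1,1,1,1,1,1,1,1).

Boundary ∂_2: C_2 → C_1 acts by ∂[p,q,r] = [q,r] − [p,r] + [p,q]. For instance
  ∂[v_3,v_6,v_7] = [v_6,v_7] − [v_3,v_7] + [v_3,v_6],
  ∂[v_1,v_3,v_4] = [v_3,v_4] − [v_1,v_4] + [v_1,v_3].
The resulting 17×10 matrix has rank 6, and its Smith normal form has invariant factors (1,1,1,1,1,1).

Boundary ∂_3: C_3 → C_2 sends each 3-simplex σ to the alternating sum Σ_i (−1)^i (σ with its i-th vertex removed). For instance
  ∂[v_1,v_3,v_4,v_6] = [v_3,v_4,v_6] − [v_1,v_4,v_6] + [v_1,v_3,v_6] − [v_1,v_3,v_4],
  ∂[v_1,v_3,v_6,v_7] = [v_3,v_6,v_7] − [v_1,v_6,v_7] + [v_1,v_3,v_7] − [v_1,v_3,v_6].
The resulting 10×5 matrix has rank 4, and its Smith normal form has invariant factors (1,1,1,1).

Computing H_k = (kernel of ∂_k) / (image of ∂_{k+1}):

  H_0: rank C_0 − rank ∂_1 = 10 − 9 = 1, and the invariant factors of ∂_1 are all 1, so H_0 ≅ Z.
  H_1: rank ker ∂_1 − rank ∂_2 = (17 − 9) − 6 = 2, and the invariant factors of ∂_2 are all 1, so H_1 ≅ Z^2.
  H_2: rank ker ∂_2 − rank ∂_3 = (10 − 6) − 4 = 0, and the invariant factors of ∂_3 are all 1, so H_2 ≅ 0.
  H_3: rank ker ∂_3 − rank ∂_4 = (5 − 4) − 0 = 1, and there is no ∂_4, so H_3 ≅ Z.

H_0 = Z,  H_1 = Z^2,  H_2 = 0,  H_3 = Z.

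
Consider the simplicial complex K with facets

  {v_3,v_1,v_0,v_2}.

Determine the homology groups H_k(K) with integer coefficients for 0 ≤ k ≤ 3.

Order the vertices as v_0 < v_1 < v_2 < v_3. Listing each simplex with vertices in this order, K has dimension 3 with simplices:

  0-simplices (4): [v_0], [v_1], [v_2], [v_3]
  1-simplices (6): [v_0,v_1], [v_0,v_2], [v_0,v_3], [v_1,v_2], [v_1,v_3], [v_2,v_3]
  2-simplices (4): [v_0,v_1,v_2], [v_0,v_1,v_3], [v_0,v_2,v_3], [v_1,v_2,v_3]
  3-simplices (1): [v_0,v_1,v_2,v_3]

giving chain groups C_0 ≅ Z^4, C_1 ≅ Z^6, C_2 ≅ Z^4, C_3 ≅ Z^1.

Boundary ∂_1: C_1 → C_0 maps an edge to its endpoints' difference, ∂[p,q] = q − p. For instance
  ∂[v_1,v_2] = [v_2] − [v_1].
The resulting 4×6 matrix has rank 3, and its Smith normal form has invariant factors (1,1,1).

Boundary ∂_2: C_2 → C_1 maps a triangle to the signed sum of its edges. For instance
  ∂[v_0,v_1,v_2] = [v_1,v_2] − [v_0,v_2] + [v_0,v_1],
  ∂[v_1,v_2,v_3] = [v_2,v_3] − [v_1,v_3] + [v_1,v_2].
The resulting 6×4 matrix has rank 3, and its Smith normal form has invariant factors (1,1,1).

The boundary map ∂_3: C_3 → C_2 sends each 3-simplex σ to the alternating sum Σ_i (−1)^i (σ with its i-th vertex removed). For instance
  ∂[v_0,v_1,v_2,v_3] = [v_1,v_2,v_3] − [v_0,v_2,v_3] + [v_0,v_1,v_3] − [v_0,v_1,v_2].
The resulting 4×1 matrix has rank 1, and its Smith normal form has invariant factors (1).

Computing H_k = (kernel of ∂_k) / (image of ∂_{k+1}):

  H_0: rank C_0 − rank ∂_1 = 4 − 3 = 1, and the invariant factors of ∂_1 are all 1, so H_0 = Z.
  H_1: rank ker ∂_1 − rank ∂_2 = (6 − 3) − 3 = 0, and the invariant factors of ∂_2 are all 1, so H_1 = 0.
  H_2: rank ker ∂_2 − rank ∂_3 = (4 − 3) − 1 = 0, and the invariant factors of ∂_3 are all 1, so H_2 = 0.
  H_3: rank ker ∂_3 − rank ∂_4 = (1 − 1) − 0 = 0, and there is no ∂_4, so H_3 = 0.

(K is a triangulation of the 3-simplex.)

H_0 = Z,  H_1 = 0,  H_2 = 0,  H_3 = 0.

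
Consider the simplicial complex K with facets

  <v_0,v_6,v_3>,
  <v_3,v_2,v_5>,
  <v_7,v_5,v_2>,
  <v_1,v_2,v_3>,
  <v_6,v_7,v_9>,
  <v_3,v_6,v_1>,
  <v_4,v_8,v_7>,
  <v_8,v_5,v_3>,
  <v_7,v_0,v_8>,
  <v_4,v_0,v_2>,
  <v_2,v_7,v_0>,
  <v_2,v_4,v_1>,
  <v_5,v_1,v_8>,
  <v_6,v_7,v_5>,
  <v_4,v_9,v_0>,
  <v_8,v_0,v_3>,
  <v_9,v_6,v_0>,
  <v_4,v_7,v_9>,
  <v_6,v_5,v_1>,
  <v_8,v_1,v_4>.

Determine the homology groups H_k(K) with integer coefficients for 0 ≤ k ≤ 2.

H_0 = Z,  H_1 = Z ⊕ Z/2,  H_2 = 0.

Fix the vertex order v_0 < v_1 < v_2 < v_3 < v_4 < v_5 < v_6 < v_7 < v_8 < v_9 and write every simplex with vertices in increasing order. Then dim K = 2 and the simplices of K are:

  0-simplices (10): [v_0], [v_1], [v_2], [v_3], [v_4], [v_5], [v_6], [v_7], [v_8], [v_9]
  1-simplices (30): (30 of them)
  2-simplices (20): (20 of them)

so the chain groups are C_0 ≅ Z^10, C_1 ≅ Z^30, C_2 ≅ Z^20.

∂_1: C_1 → C_0 maps an edge to its endpoints' difference, ∂[p,q] = q − p.
As a 10×30 matrix over Z this has rank 9, with invariant factors (1,1,1,1,1,1,1,1,1).

The boundary map ∂_2: C_2 → C_1 sends each 2-simplex [p,q,r] to [q,r] − [p,r] + [p,q]. For instance
  ∂[v_1,v_2,v_4] = [v_2,v_4] − [v_1,v_4] + [v_1,v_2],
  ∂[v_0,v_2,v_4] = [v_2,v_4] − [v_0,v_4] + [v_0,v_2].
This gives a 30×20 integer matrix of rank 20; reducing to Smith normal form yields diagonal entries (1,1,1,1,1,1,1,1,1,1,1,1,1,1,1,1,1,1,1,2).

Computing H_k = (kernel of ∂_k) / (image of ∂_{k+1}):

  H_0: rank C_0 − rank ∂_1 = 10 − 9 = 1, and the invariant factors of ∂_1 are all 1, so H_0 = Z.
  H_1: rank ker ∂_1 − rank ∂_2 = (30 − 9) − 20 = 1, and ∂_2 has invariant factor 2 > 1, so H_1 = Z ⊕ Z/2.
  H_2: rank ker ∂_2 − rank ∂_3 = (20 − 20) − 0 = 0, and there is no ∂_3, so H_2 = 0.

As a check, the Euler characteristic is 10 − 30 + 20 = 0, which agrees with 1 − 1 + 0 = 0.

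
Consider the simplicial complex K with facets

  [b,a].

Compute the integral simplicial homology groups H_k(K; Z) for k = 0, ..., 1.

H_0 ≅ Z,  H_1 = 0.

We work with the vertex ordering a < b. The simplices of K, each written with vertices in increasing order, are:

  0-simplices (2): a, b
  1-simplices (1): ab

Hence C_0 ≅ Z^2, C_1 ≅ Z^1.

The boundary map ∂_1: C_1 → C_0 maps an edge to its endpoints' difference, ∂[p,q] = q − p. For instance
  ∂ab = b − a.
This gives a 2×1 integer matrix of rank 1; reducing to Smith normal form yields diagonal entries (1).

Reading off H_k = ker ∂_k / im ∂_{k+1}:

  H_0: rank C_0 − rank ∂_1 = 2 − 1 = 1, and the invariant factors of ∂_1 are all 1, so H_0 = Z.
  H_1: rank ker ∂_1 − rank ∂_2 = (1 − 1) − 0 = 0, and there is no ∂_2, so H_1 = 0.

As a check, the Euler characteristic is 2 − 1 = 1, which agrees with 1 − 0 = 1.
(K is a triangulation of the 1-simplex.)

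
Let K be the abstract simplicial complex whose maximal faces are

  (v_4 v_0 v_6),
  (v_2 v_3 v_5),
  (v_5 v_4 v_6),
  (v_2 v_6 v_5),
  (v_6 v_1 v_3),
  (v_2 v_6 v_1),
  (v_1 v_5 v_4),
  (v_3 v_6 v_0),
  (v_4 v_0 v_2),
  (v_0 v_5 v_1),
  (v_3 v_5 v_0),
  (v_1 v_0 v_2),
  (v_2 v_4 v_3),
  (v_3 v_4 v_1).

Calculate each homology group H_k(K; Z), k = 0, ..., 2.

Take the total order v_0 < v_1 < v_2 < v_3 < v_4 < v_5 < v_6 on the vertex set. Then K (dimension 2) consists of the simplices:

  0-simplices (7): [v_0], [v_1], [v_2], [v_3], [v_4], [v_5], [v_6]
  1-simplices (21): (21 of them)
  2-simplices (14): (14 of them)

so the chain groups are C_0 ≅ Z^7, C_1 ≅ Z^21, C_2 ≅ Z^14.

Boundary ∂_1: C_1 → C_0 sends each edge [p,q] (with p < q) to q − p. For instance
  ∂[v_0,v_4] = [v_4] − [v_0].
The 7×21 boundary matrix has rank 6 and Smith normal form diag(1,1,1,1,1,1).

Boundary ∂_2: C_2 → C_1 acts by ∂[p,q,r] = [q,r] − [p,r] + [p,q]. For instance
  ∂[v_1,v_3,v_4] = [v_3,v_4] − [v_1,v_4] + [v_1,v_3],
  ∂[v_4,v_5,v_6] = [v_5,v_6] − [v_4,v_6] + [v_4,v_5].
This gives a 21×14 integer matrix of rank 13; reducing to Smith normal form yields diagonal entries (1,1,1,1,1,1,1,1,1,1,1,1,1).

Computing H_k = (kernel of ∂_k) / (image of ∂_{k+1}):

  H_0: rank C_0 − rank ∂_1 = 7 − 6 = 1, and the invariant factors of ∂_1 are all 1, so H_0 ≅ Z.
  H_1: rank ker ∂_1 − rank ∂_2 = (21 − 6) − 13 = 2, and the invariant factors of ∂_2 are all 1, so H_1 ≅ Z^2.
  H_2: rank ker ∂_2 − rank ∂_3 = (14 − 13) − 0 = 1, and there is no ∂_3, so H_2 ≅ Z.

(K is a triangulation of the torus T^2.)

H_0 = Z,  H_1 = Z^2,  H_2 = Z.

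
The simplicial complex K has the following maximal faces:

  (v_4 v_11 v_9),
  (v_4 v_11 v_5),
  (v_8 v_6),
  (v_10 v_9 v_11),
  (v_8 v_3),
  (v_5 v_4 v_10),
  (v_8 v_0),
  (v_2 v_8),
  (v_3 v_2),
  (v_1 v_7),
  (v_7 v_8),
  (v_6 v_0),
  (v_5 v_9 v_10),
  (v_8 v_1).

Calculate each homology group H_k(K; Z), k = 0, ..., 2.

Fix the vertex order v_0 < v_1 < v_2 < v_3 < v_4 < v_5 < v_6 < v_7 < v_8 < v_9 < v_10 < v_11 and write every simplex with vertices in increasing order. Then dim K = 2 and the simplices of K are:

  0-simplices (12): [v_0], [v_1], [v_2], [v_3], [v_4], [v_5], [v_6], [v_7], [v_8], [v_9], [v_10], [v_11]
  1-simplices (19): (19 of them)
  2-simplices (5): [v_4,v_5,v_10], [v_4,v_5,v_11], [v_4,v_9,v_11], [v_5,v_9,v_10], [v_9,v_10,v_11]

giving chain groups C_0 ≅ Z^12, C_1 ≅ Z^19, C_2 ≅ Z^5.

∂_1: C_1 → C_0 maps an edge to its endpoints' difference, ∂[p,q] = q − p. For instance
  ∂[v_6,v_8] = [v_8] − [v_6].
This gives a 12×19 integer matrix of rank 10; reducing to Smith normal form yields diagonal entries (1,1,1,1,1,1,1,1,1,1).

∂_2: C_2 → C_1 sends each 2-simplex [p,q,r] to [q,r] − [p,r] + [p,q]. For instance
  ∂[v_4,v_9,v_11] = [v_9,v_11] − [v_4,v_11] + [v_4,v_9],
  ∂[v_9,v_10,v_11] = [v_10,v_11] − [v_9,v_11] + [v_9,v_10].
This gives a 19×5 integer matrix of rank 5; reducing to Smith normal form yields diagonal entries (1,1,1,1,1).

Now H_k = ker ∂_k / im ∂_{k+1}, so:

  H_0: rank C_0 − rank ∂_1 = 12 − 10 = 2, and the invariant factors of ∂_1 are all 1, so H_0 = Z^2.
  H_1: rank ker ∂_1 − rank ∂_2 = (19 − 10) − 5 = 4, and the invariant factors of ∂_2 are all 1, so H_1 = Z^4.
  H_2: rank ker ∂_2 − rank ∂_3 = (5 − 5) − 0 = 0, and there is no ∂_3, so H_2 = 0.

H_0 ≅ Z^2,  H_1 ≅ Z^4,  H_2 = 0.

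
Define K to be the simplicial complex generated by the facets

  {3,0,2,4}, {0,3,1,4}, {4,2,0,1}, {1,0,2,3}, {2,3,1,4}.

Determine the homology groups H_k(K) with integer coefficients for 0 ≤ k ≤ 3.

H_0 ≅ Z,  H_1 = 0,  H_2 = 0,  H_3 ≅ Z.

Fix the vertex order 0 < 1 < 2 < 3 < 4 and write every simplex with vertices in increasing order. Then dim K = 3 and the simplices of K are:

  0-simplices (5): [0], [1], [2], [3], [4]
  1-simplices (10): [0,1], [0,2], [0,3], [0,4], [1,2], [1,3], [1,4], [2,3], [2,4], [3,4]
  2-simplices (10): [0,1,2], [0,1,3], [0,1,4], [0,2,3], [0,2,4], [0,3,4], [1,2,3], [1,2,4], [1,3,4], [2,3,4]
  3-simplices (5): [0,1,2,3], [0,1,2,4], [0,1,3,4], [0,2,3,4], [1,2,3,4]

Hence C_0 ≅ Z^5, C_1 ≅ Z^10, C_2 ≅ Z^10, C_3 ≅ Z^5.

∂_1: C_1 → C_0 sends each edge [p,q] (with p < q) to q − p.
The resulting 5×10 matrix has rank 4, and its Smith normal form has invariant factors (1,1,1,1).

The boundary map ∂_2: C_2 → C_1 maps a triangle to the signed sum of its edges. For instance
  ∂[0,3,4] = [3,4] − [0,4] + [0,3],
  ∂[0,1,2] = [1,2] − [0,2] + [0,1].
As a 10×10 matrix over Z this has rank 6, with invariant factors (1,1,1,1,1,1).

∂_3: C_3 → C_2 sends each 3-simplex σ to the alternating sum Σ_i (−1)^i (σ with its i-th vertex removed). For instance
  ∂[0,1,2,4] = [1,2,4] − [0,2,4] + [0,1,4] − [0,1,2],
  ∂[0,1,3,4] = [1,3,4] − [0,3,4] + [0,1,4] − [0,1,3].
The resulting 10×5 matrix has rank 4, and its Smith normal form has invariant factors (1,1,1,1).

Now H_k = ker ∂_k / im ∂_{k+1}, so:

  H_0: rank C_0 − rank ∂_1 = 5 − 4 = 1, and the invariant factors of ∂_1 are all 1, so H_0 = Z.
  H_1: rank ker ∂_1 − rank ∂_2 = (10 − 4) − 6 = 0, and the invariant factors of ∂_2 are all 1, so H_1 = 0.
  H_2: rank ker ∂_2 − rank ∂_3 = (10 − 6) − 4 = 0, and the invariant factors of ∂_3 are all 1, so H_2 = 0.
  H_3: rank ker ∂_3 − rank ∂_4 = (5 − 4) − 0 = 1, and there is no ∂_4, so H_3 = Z.

As a check, the Euler characteristic is 5 − 10 + 10 − 5 = 0, which agrees with 1 − 0 + 0 − 1 = 0.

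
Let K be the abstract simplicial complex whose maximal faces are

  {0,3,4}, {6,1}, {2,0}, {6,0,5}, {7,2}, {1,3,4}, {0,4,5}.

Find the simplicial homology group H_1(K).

K has 8 vertices, 12 edges, 4 triangles.
rank ∂_1 = 7, rank ∂_2 = 4 ⇒ b_1 = 12 − 7 − 4 = 1; all invariant factors of ∂_2 are 1 so no torsion. So H_1 ≅ Z.

H_1 ≅ Z.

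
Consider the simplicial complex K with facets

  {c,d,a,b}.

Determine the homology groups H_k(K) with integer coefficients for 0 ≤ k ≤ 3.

We work with the vertex ordering a < b < c < d. The simplices of K, each written with vertices in increasing order, are:

  0-simplices (4): a, b, c, d
  1-simplices (6): ab, ac, ad, bc, bd, cd
  2-simplices (4): abc, abd, acd, bcd
  3-simplices (1): abcd

so the chain groups are C_0 ≅ Z^4, C_1 ≅ Z^6, C_2 ≅ Z^4, C_3 ≅ Z^1.

∂_1: C_1 → C_0 is given by ∂[p,q] = [q] − [p].
The resulting 4×6 matrix has rank 3, and its Smith normal form has invariant factors (1,1,1).

∂_2: C_2 → C_1 maps a triangle to the signed sum of its edges. For instance
  ∂acd = cd − ad + ac,
  ∂abc = bc − ac + ab.
This gives a 6×4 integer matrix of rank 3; reducing to Smith normal form yields diagonal entries (1,1,1).

The boundary map ∂_3: C_3 → C_2 sends each 3-simplex σ to the alternating sum Σ_i (−1)^i (σ with its i-th vertex removed). For instance
  ∂abcd = bcd − acd + abd − abc.
The 4×1 boundary matrix has rank 1 and Smith normal form diag(1).

Computing H_k = (kernel of ∂_k) / (image of ∂_{k+1}):

  H_0: rank C_0 − rank ∂_1 = 4 − 3 = 1, and the invariant factors of ∂_1 are all 1, so H_0 ≅ Z.
  H_1: rank ker ∂_1 − rank ∂_2 = (6 − 3) − 3 = 0, and the invariant factors of ∂_2 are all 1, so H_1 ≅ 0.
  H_2: rank ker ∂_2 − rank ∂_3 = (4 − 3) − 1 = 0, and the invariant factors of ∂_3 are all 1, so H_2 ≅ 0.
  H_3: rank ker ∂_3 − rank ∂_4 = (1 − 1) − 0 = 0, and there is no ∂_4, so H_3 ≅ 0.

As a check, the Euler characteristic is 4 − 6 + 4 − 1 = 1, which agrees with 1 − 0 + 0 − 0 = 1.
(K is a triangulation of the 3-simplex.)

H_0 = Z,  H_1 = 0,  H_2 = 0,  H_3 = 0.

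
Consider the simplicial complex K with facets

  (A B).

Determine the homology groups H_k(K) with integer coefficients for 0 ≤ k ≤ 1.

H_0 ≅ Z,  H_1 = 0.

K has 2 vertices, 1 edge.
rank ∂_0 = 0, rank ∂_1 = 1 ⇒ b_0 = 2 − 0 − 1 = 1; all invariant factors of ∂_1 are 1 so no torsion. So H_0 = Z.
rank ∂_1 = 1, rank ∂_2 = 0 ⇒ b_1 = 1 − 1 − 0 = 0. So H_1 = 0.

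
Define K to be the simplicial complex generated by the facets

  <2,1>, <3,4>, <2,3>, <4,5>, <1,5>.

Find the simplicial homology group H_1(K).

H_1 = Z.

We work with the vertex ordering 1 < 2 < 3 < 4 < 5. The simplices of K, each written with vertices in increasing order, are:

  0-simplices (5): [1], [2], [3], [4], [5]
  1-simplices (5): [1,2], [1,5], [2,3], [3,4], [4,5]

so the chain groups are C_0 ≅ Z^5, C_1 ≅ Z^5.

The boundary map ∂_1: C_1 → C_0 is given by ∂[p,q] = [q] − [p].
This gives a 5×5 integer matrix of rank 4; reducing to Smith normal form yields diagonal entries (1,1,1,1).

Computing H_k = (kernel of ∂_k) / (image of ∂_{k+1}):

  H_1: rank ker ∂_1 − rank ∂_2 = (5 − 4) − 0 = 1, and there is no ∂_2, so H_1 = Z.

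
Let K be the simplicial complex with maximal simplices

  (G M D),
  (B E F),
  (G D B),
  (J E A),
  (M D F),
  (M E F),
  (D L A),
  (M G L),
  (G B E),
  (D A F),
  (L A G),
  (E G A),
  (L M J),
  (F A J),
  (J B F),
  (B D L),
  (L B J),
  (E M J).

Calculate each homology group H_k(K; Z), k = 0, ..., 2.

Take the total order A < B < D < E < F < G < J < L < M on the vertex set. Then K (dimension 2) consists of the simplices:

  0-simplices (9): A, B, D, E, F, G, J, L, M
  1-simplices (27): AD, AE, AF, AG, AJ, AL, BD, BE, BF, BG, BJ, BL, DF, DG, DL, DM, EF, EG, EJ, EM, FJ, FM, GL, GM, JL, JM, LM
  2-simplices (18): ADF, ADL, AEG, AEJ, AFJ, AGL, BDG, BDL, BEF, BEG, BFJ, BJL, DFM, DGM, EFM, EJM, GLM, JLM

Hence C_0 ≅ Z^9, C_1 ≅ Z^27, C_2 ≅ Z^18.

∂_1: C_1 → C_0 is given by ∂[p,q] = [q] − [p].
This gives a 9×27 integer matrix of rank 8; reducing to Smith normal form yields diagonal entries (1,1,1,1,1,1,1,1).

∂_2: C_2 → C_1 acts by ∂[p,q,r] = [q,r] − [p,r] + [p,q]. For instance
  ∂AGL = GL − AL + AG,
  ∂ADL = DL − AL + AD.
As a 27×18 matrix over Z this has rank 18, with invariant factors (1,1,1,1,1,1,1,1,1,1,1,1,1,1,1,1,1,2).

Now H_k = ker ∂_k / im ∂_{k+1}, so:

  H_0: rank C_0 − rank ∂_1 = 9 − 8 = 1, and the invariant factors of ∂_1 are all 1, so H_0 = Z.
  H_1: rank ker ∂_1 − rank ∂_2 = (27 − 8) − 18 = 1, and ∂_2 has invariant factor 2 > 1, so H_1 = Z ⊕ Z/2Z.
  H_2: rank ker ∂_2 − rank ∂_3 = (18 − 18) − 0 = 0, and there is no ∂_3, so H_2 = 0.

As a check, the Euler characteristic is 9 − 27 + 18 = 0, which agrees with 1 − 1 + 0 = 0.

H_0 ≅ Z,  H_1 ≅ Z ⊕ Z/2Z,  H_2 = 0.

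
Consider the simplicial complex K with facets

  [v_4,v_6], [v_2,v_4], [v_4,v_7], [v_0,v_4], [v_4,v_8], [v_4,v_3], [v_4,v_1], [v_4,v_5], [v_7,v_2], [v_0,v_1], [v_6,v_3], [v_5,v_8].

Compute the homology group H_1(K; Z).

K has 9 vertices, 12 edges.
rank ∂_1 = 8, rank ∂_2 = 0 ⇒ b_1 = 12 − 8 − 0 = 4. So H_1 = Z^4.

H_1 = Z^4.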